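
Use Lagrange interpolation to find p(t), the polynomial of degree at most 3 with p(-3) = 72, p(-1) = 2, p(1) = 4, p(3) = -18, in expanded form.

p(t) = -2t^3 + 3t^2 + 3t

L_0(t) = (t + 1)(t - 1)(t - 3) / [-48] = -(1/48)t^3 + (1/16)t^2 + (1/48)t - 1/16
L_1(t) = (t + 3)(t - 1)(t - 3) / [16] = (1/16)t^3 - (1/16)t^2 - (9/16)t + 9/16
L_2(t) = (t + 3)(t + 1)(t - 3) / [-16] = -(1/16)t^3 - (1/16)t^2 + (9/16)t + 9/16
L_3(t) = (t + 3)(t + 1)(t - 1) / [48] = (1/48)t^3 + (1/16)t^2 - (1/48)t - 1/16
p(t) = 72·L_0 + 2·L_1 + 4·L_2 + (-18)·L_3
  72·L_0(t) = -(3/2)t^3 + (9/2)t^2 + (3/2)t - 9/2
  2·L_1(t) = (1/8)t^3 - (1/8)t^2 - (9/8)t + 9/8
  4·L_2(t) = -(1/4)t^3 - (1/4)t^2 + (9/4)t + 9/4
  (-18)·L_3(t) = -(3/8)t^3 - (9/8)t^2 + (3/8)t + 9/8
Adding term by term: -2t^3 + 3t^2 + 3t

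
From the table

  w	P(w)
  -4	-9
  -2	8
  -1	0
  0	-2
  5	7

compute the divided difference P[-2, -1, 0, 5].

-71/210

P[-2,-1] = (0 - 8) / (-1 - (-2)) = -8
P[-1,0] = (-2 - 0) / (0 - (-1)) = -2
P[0,5] = (7 - (-2)) / (5 - 0) = 9/5
P[-2,-1,0] = (-2 - (-8)) / (0 - (-2)) = 3
P[-1,0,5] = (9/5 - (-2)) / (5 - (-1)) = 19/30
P[-2,-1,0,5] = (19/30 - 3) / (5 - (-2)) = -71/210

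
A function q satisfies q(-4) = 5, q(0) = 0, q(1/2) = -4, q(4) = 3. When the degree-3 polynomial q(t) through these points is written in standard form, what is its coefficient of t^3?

The leading coefficient equals the top divided difference q[-4,0,1/2,4].
q[-4,0] = (0 - 5) / (0 - (-4)) = -5/4
q[0,1/2] = (-4 - 0) / (1/2 - 0) = -8
q[1/2,4] = (3 - (-4)) / (4 - 1/2) = 2
q[-4,0,1/2] = (-8 - (-5/4)) / (1/2 - (-4)) = -3/2
q[0,1/2,4] = (2 - (-8)) / (4 - 0) = 5/2
q[-4,0,1/2,4] = (5/2 - (-3/2)) / (4 - (-4)) = 1/2

1/2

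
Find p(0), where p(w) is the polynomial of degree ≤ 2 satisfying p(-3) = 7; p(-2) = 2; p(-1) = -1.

Using Newton's divided-difference form:
p[-3,-2] = (2 - 7) / (-2 - (-3)) = -5
p[-2,-1] = (-1 - 2) / (-1 - (-2)) = -3
p[-3,-2,-1] = (-3 - (-5)) / (-1 - (-3)) = 1
p(0) = 7 + (-5)·(3) + 1·(3)·(2) = -2

-2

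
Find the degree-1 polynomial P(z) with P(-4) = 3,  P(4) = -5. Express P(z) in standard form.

Build the Lagrange basis polynomials:
L_0(z) = (z - 4) / [-8] = -(1/8)z + 1/2
L_1(z) = (z + 4) / [8] = (1/8)z + 1/2
P(z) = 3·L_0 + (-5)·L_1
  3·L_0(z) = -(3/8)z + 3/2
  (-5)·L_1(z) = -(5/8)z - 5/2
Adding term by term: -z - 1

P(z) = -z - 1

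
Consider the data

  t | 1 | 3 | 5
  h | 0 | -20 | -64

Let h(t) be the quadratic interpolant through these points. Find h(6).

-95

Evaluate each Lagrange basis at t = 6:
L_0(6) = (3)·(1)/[(-2)·(-4)] = 3/8
L_1(6) = (5)·(1)/[(2)·(-2)] = -5/4
L_2(6) = (5)·(3)/[(4)·(2)] = 15/8
Sum: 0 + (-20)·(-5/4) + (-64)·(15/8) = -95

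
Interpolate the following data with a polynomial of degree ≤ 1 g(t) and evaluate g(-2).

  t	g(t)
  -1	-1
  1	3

L_0(-2) = (-3)/[(-2)] = 3/2
L_1(-2) = (-1)/[(2)] = -1/2
Sum: (-1)·(3/2) + 3·(-1/2) = -3

-3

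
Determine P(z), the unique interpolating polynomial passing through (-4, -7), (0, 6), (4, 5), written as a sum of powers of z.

Newton's divided differences:
P[-4,0] = (6 - (-7)) / (0 - (-4)) = 13/4
P[0,4] = (5 - 6) / (4 - 0) = -1/4
P[-4,0,4] = (-1/4 - 13/4) / (4 - (-4)) = -7/16
P(z) = -7 + (13/4)·(z + 4) + (-7/16)·(z + 4)z
Expanding: P(z) = -(7/16)z^2 + (3/2)z + 6

P(z) = -(7/16)z^2 + (3/2)z + 6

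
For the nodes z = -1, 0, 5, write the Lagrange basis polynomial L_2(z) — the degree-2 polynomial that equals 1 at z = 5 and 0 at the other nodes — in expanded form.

L_2(z) = (z + 1)z / [(6)·(5)]
       = (z^2 + z) / (30)

L_2(z) = (1/30)z^2 + (1/30)z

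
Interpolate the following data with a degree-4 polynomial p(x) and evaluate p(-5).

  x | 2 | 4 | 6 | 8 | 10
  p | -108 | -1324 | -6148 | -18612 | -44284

-2089

L_0(-5) = (-9)·(-11)·(-13)·(-15)/[(-2)·(-4)·(-6)·(-8)] = 6435/128
L_1(-5) = (-7)·(-11)·(-13)·(-15)/[(2)·(-2)·(-4)·(-6)] = -5005/32
L_2(-5) = (-7)·(-9)·(-13)·(-15)/[(4)·(2)·(-2)·(-4)] = 12285/64
L_3(-5) = (-7)·(-9)·(-11)·(-15)/[(6)·(4)·(2)·(-2)] = -3465/32
L_4(-5) = (-7)·(-9)·(-11)·(-13)/[(8)·(6)·(4)·(2)] = 3003/128
Sum: (-108)·(6435/128) + (-1324)·(-5005/32) + (-6148)·(12285/64) + (-18612)·(-3465/32) + (-44284)·(3003/128) = -2089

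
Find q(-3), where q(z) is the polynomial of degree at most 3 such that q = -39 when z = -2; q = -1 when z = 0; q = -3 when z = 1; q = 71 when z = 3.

-127

Using Newton's divided-difference form:
q[-2,0] = (-1 - (-39)) / (0 - (-2)) = 19
q[0,1] = (-3 - (-1)) / (1 - 0) = -2
q[1,3] = (71 - (-3)) / (3 - 1) = 37
q[-2,0,1] = (-2 - 19) / (1 - (-2)) = -7
q[0,1,3] = (37 - (-2)) / (3 - 0) = 13
q[-2,0,1,3] = (13 - (-7)) / (3 - (-2)) = 4
q(-3) = -39 + 19·(-1) + (-7)·(-1)·(-3) + 4·(-1)·(-3)·(-4) = -127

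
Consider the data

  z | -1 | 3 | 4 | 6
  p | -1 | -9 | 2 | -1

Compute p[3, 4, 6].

-25/6

p[3,4] = (2 - (-9)) / (4 - 3) = 11
p[4,6] = (-1 - 2) / (6 - 4) = -3/2
p[3,4,6] = (-3/2 - 11) / (6 - 3) = -25/6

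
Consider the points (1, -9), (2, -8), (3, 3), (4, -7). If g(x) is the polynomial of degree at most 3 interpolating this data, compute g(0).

31

Evaluate each Lagrange basis at x = 0:
L_0(0) = (-2)·(-3)·(-4)/[(-1)·(-2)·(-3)] = 4
L_1(0) = (-1)·(-3)·(-4)/[(1)·(-1)·(-2)] = -6
L_2(0) = (-1)·(-2)·(-4)/[(2)·(1)·(-1)] = 4
L_3(0) = (-1)·(-2)·(-3)/[(3)·(2)·(1)] = -1
Sum: (-9)·(4) + (-8)·(-6) + 3·(4) + (-7)·(-1) = 31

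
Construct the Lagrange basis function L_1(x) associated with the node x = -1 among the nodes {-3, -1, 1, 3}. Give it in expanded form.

L_1(x) = (1/16)x^3 - (1/16)x^2 - (9/16)x + 9/16

L_1(x) = (x + 3)(x - 1)(x - 3) / [(2)·(-2)·(-4)]
       = (x^3 - x^2 - 9x + 9) / (16)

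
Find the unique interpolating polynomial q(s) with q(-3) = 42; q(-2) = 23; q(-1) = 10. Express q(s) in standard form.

Newton's divided differences:
q[-3,-2] = (23 - 42) / (-2 - (-3)) = -19
q[-2,-1] = (10 - 23) / (-1 - (-2)) = -13
q[-3,-2,-1] = (-13 - (-19)) / (-1 - (-3)) = 3
q(s) = 42 + (-19)·(s + 3) + 3·(s + 3)(s + 2)
Expanding: q(s) = 3s^2 - 4s + 3

q(s) = 3s^2 - 4s + 3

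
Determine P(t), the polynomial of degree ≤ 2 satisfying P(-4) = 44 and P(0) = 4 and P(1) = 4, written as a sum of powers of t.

P(t) = 2t^2 - 2t + 4

Newton's divided differences:
P[-4,0] = (4 - 44) / (0 - (-4)) = -10
P[0,1] = (4 - 4) / (1 - 0) = 0
P[-4,0,1] = (0 - (-10)) / (1 - (-4)) = 2
P(t) = 44 + (-10)·(t + 4) + 2·(t + 4)t
Expanding: P(t) = 2t^2 - 2t + 4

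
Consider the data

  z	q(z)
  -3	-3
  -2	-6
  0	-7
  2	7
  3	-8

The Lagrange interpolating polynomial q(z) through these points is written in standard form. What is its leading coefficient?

-41/120

Build the Lagrange basis polynomials:
L_0(z) = (z + 2)z(z - 2)(z - 3) / [90] = (1/90)z^4 - (1/30)z^3 - (2/45)z^2 + (2/15)z
L_1(z) = (z + 3)z(z - 2)(z - 3) / [-40] = -(1/40)z^4 + (1/20)z^3 + (9/40)z^2 - (9/20)z
L_2(z) = (z + 3)(z + 2)(z - 2)(z - 3) / [36] = (1/36)z^4 - (13/36)z^2 + 1
L_3(z) = (z + 3)(z + 2)z(z - 3) / [-40] = -(1/40)z^4 - (1/20)z^3 + (9/40)z^2 + (9/20)z
L_4(z) = (z + 3)(z + 2)z(z - 2) / [90] = (1/90)z^4 + (1/30)z^3 - (2/45)z^2 - (2/15)z
q(z) = (-3)·L_0 + (-6)·L_1 + (-7)·L_2 + 7·L_3 + (-8)·L_4
Only the coefficient of z^4 is needed; take it from each L_i and combine:
(-3)·(1/90) + (-6)·(-1/40) + (-7)·(1/36) + 7·(-1/40) + (-8)·(1/90) = -41/120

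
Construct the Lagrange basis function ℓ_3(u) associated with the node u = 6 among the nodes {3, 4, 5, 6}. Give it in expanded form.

ℓ_3(u) = (1/6)u^3 - 2u^2 + (47/6)u - 10

ℓ_3(u) = (u - 3)(u - 4)(u - 5) / [(3)·(2)·(1)]
       = (u^3 - 12u^2 + 47u - 60) / (6)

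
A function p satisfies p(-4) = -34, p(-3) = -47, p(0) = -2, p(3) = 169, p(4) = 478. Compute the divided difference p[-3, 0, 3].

p[-3,0] = (-2 - (-47)) / (0 - (-3)) = 15
p[0,3] = (169 - (-2)) / (3 - 0) = 57
p[-3,0,3] = (57 - 15) / (3 - (-3)) = 7

7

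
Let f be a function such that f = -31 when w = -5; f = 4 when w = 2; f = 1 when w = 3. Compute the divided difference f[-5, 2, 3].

f[-5,2] = (4 - (-31)) / (2 - (-5)) = 5
f[2,3] = (1 - 4) / (3 - 2) = -3
f[-5,2,3] = (-3 - 5) / (3 - (-5)) = -1

-1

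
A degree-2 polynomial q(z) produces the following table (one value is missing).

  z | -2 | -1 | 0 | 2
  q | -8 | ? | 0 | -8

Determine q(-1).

The 3 known values determine q uniquely (degree ≤ 2).
Evaluate each Lagrange basis at z = -1:
L_0(-1) = (-1)·(-3)/[(-2)·(-4)] = 3/8
L_1(-1) = (1)·(-3)/[(2)·(-2)] = 3/4
L_2(-1) = (1)·(-1)/[(4)·(2)] = -1/8
Sum: (-8)·(3/8) + 0 + (-8)·(-1/8) = -2

-2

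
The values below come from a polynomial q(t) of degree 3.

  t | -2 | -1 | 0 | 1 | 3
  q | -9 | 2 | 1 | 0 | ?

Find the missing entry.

The 4 known values determine q uniquely (degree ≤ 3).
Evaluate each Lagrange basis at t = 3:
L_0(3) = (4)·(3)·(2)/[(-1)·(-2)·(-3)] = -4
L_1(3) = (5)·(3)·(2)/[(1)·(-1)·(-2)] = 15
L_2(3) = (5)·(4)·(2)/[(2)·(1)·(-1)] = -20
L_3(3) = (5)·(4)·(3)/[(3)·(2)·(1)] = 10
Sum: (-9)·(-4) + 2·(15) + 1·(-20) + 0 = 46

46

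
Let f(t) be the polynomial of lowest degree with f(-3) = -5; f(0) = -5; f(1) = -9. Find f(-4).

L_0(-4) = (-4)·(-5)/[(-3)·(-4)] = 5/3
L_1(-4) = (-1)·(-5)/[(3)·(-1)] = -5/3
L_2(-4) = (-1)·(-4)/[(4)·(1)] = 1
Sum: (-5)·(5/3) + (-5)·(-5/3) + (-9)·(1) = -9

-9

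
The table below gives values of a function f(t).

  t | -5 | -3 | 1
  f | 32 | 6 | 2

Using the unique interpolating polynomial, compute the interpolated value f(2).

11

L_0(2) = (5)·(1)/[(-2)·(-6)] = 5/12
L_1(2) = (7)·(1)/[(2)·(-4)] = -7/8
L_2(2) = (7)·(5)/[(6)·(4)] = 35/24
Sum: 32·(5/12) + 6·(-7/8) + 2·(35/24) = 11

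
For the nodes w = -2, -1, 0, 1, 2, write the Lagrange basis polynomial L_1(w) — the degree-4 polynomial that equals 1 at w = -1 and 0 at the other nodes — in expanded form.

L_1(w) = (w + 2)w(w - 1)(w - 2) / [(1)·(-1)·(-2)·(-3)]
       = (w^4 - w^3 - 4w^2 + 4w) / (-6)

L_1(w) = -(1/6)w^4 + (1/6)w^3 + (2/3)w^2 - (2/3)w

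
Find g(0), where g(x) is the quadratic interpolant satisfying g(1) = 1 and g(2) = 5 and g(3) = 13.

L_0(0) = (-2)·(-3)/[(-1)·(-2)] = 3
L_1(0) = (-1)·(-3)/[(1)·(-1)] = -3
L_2(0) = (-1)·(-2)/[(2)·(1)] = 1
Sum: 1·(3) + 5·(-3) + 13·(1) = 1

1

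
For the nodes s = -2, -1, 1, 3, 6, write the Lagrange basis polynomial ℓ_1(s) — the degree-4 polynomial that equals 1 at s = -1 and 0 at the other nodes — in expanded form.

ℓ_1(s) = -(1/56)s^4 + (1/7)s^3 - (1/8)s^2 - (9/14)s + 9/14

ℓ_1(s) = (s + 2)(s - 1)(s - 3)(s - 6) / [(1)·(-2)·(-4)·(-7)]
       = (s^4 - 8s^3 + 7s^2 + 36s - 36) / (-56)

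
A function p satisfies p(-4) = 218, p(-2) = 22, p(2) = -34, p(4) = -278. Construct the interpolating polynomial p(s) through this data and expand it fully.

Build the Lagrange basis polynomials:
L_0(s) = (s + 2)(s - 2)(s - 4) / [-96] = -(1/96)s^3 + (1/24)s^2 + (1/24)s - 1/6
L_1(s) = (s + 4)(s - 2)(s - 4) / [48] = (1/48)s^3 - (1/24)s^2 - (1/3)s + 2/3
L_2(s) = (s + 4)(s + 2)(s - 4) / [-48] = -(1/48)s^3 - (1/24)s^2 + (1/3)s + 2/3
L_3(s) = (s + 4)(s + 2)(s - 2) / [96] = (1/96)s^3 + (1/24)s^2 - (1/24)s - 1/6
p(s) = 218·L_0 + 22·L_1 + (-34)·L_2 + (-278)·L_3
  218·L_0(s) = -(109/48)s^3 + (109/12)s^2 + (109/12)s - 109/3
  22·L_1(s) = (11/24)s^3 - (11/12)s^2 - (22/3)s + 44/3
  (-34)·L_2(s) = (17/24)s^3 + (17/12)s^2 - (34/3)s - 68/3
  (-278)·L_3(s) = -(139/48)s^3 - (139/12)s^2 + (139/12)s + 139/3
Adding term by term: -4s^3 - 2s^2 + 2s + 2

p(s) = -4s^3 - 2s^2 + 2s + 2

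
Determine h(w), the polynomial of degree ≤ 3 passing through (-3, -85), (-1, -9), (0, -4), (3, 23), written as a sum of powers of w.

h(w) = 2w^3 - 3w^2 - 4

Build the Lagrange basis polynomials:
L_0(w) = (w + 1)w(w - 3) / [-36] = -(1/36)w^3 + (1/18)w^2 + (1/12)w
L_1(w) = (w + 3)w(w - 3) / [8] = (1/8)w^3 - (9/8)w
L_2(w) = (w + 3)(w + 1)(w - 3) / [-9] = -(1/9)w^3 - (1/9)w^2 + w + 1
L_3(w) = (w + 3)(w + 1)w / [72] = (1/72)w^3 + (1/18)w^2 + (1/24)w
h(w) = (-85)·L_0 + (-9)·L_1 + (-4)·L_2 + 23·L_3
  (-85)·L_0(w) = (85/36)w^3 - (85/18)w^2 - (85/12)w
  (-9)·L_1(w) = -(9/8)w^3 + (81/8)w
  (-4)·L_2(w) = (4/9)w^3 + (4/9)w^2 - 4w - 4
  23·L_3(w) = (23/72)w^3 + (23/18)w^2 + (23/24)w
Adding term by term: 2w^3 - 3w^2 - 4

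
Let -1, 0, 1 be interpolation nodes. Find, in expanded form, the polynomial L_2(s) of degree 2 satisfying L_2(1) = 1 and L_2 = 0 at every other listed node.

L_2(s) = (1/2)s^2 + (1/2)s

L_2(s) = (s + 1)s / [(2)·(1)]
       = (s^2 + s) / (2)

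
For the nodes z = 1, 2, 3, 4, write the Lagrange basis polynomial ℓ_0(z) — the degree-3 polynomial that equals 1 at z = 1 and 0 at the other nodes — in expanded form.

ℓ_0(z) = -(1/6)z^3 + (3/2)z^2 - (13/3)z + 4

ℓ_0(z) = (z - 2)(z - 3)(z - 4) / [(-1)·(-2)·(-3)]
       = (z^3 - 9z^2 + 26z - 24) / (-6)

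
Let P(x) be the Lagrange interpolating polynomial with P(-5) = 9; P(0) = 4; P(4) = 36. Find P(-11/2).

L_0(-11/2) = (-11/2)·(-19/2)/[(-5)·(-9)] = 209/180
L_1(-11/2) = (-1/2)·(-19/2)/[(5)·(-4)] = -19/80
L_2(-11/2) = (-1/2)·(-11/2)/[(9)·(4)] = 11/144
Sum: 9·(209/180) + 4·(-19/80) + 36·(11/144) = 49/4

49/4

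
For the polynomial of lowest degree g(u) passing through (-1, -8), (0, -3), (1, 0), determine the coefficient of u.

4

L_0(u) = u(u - 1) / [2] = (1/2)u^2 - (1/2)u
L_1(u) = (u + 1)(u - 1) / [-1] = -u^2 + 1
L_2(u) = (u + 1)u / [2] = (1/2)u^2 + (1/2)u
g(u) = (-8)·L_0 + (-3)·L_1 + 0·L_2
Only the coefficient of u is needed; take it from each L_i and combine:
(-8)·(-1/2) + (-3)·(0) + 0·(1/2) = 4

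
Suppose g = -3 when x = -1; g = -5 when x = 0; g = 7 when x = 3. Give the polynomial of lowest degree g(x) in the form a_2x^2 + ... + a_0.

g(x) = (3/2)x^2 - (1/2)x - 5

Newton's divided differences:
g[-1,0] = (-5 - (-3)) / (0 - (-1)) = -2
g[0,3] = (7 - (-5)) / (3 - 0) = 4
g[-1,0,3] = (4 - (-2)) / (3 - (-1)) = 3/2
g(x) = -3 + (-2)·(x + 1) + (3/2)·(x + 1)x
Expanding: g(x) = (3/2)x^2 - (1/2)x - 5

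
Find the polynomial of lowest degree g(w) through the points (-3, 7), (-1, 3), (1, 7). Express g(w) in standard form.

g(w) = w^2 + 2w + 4

Newton's divided differences:
g[-3,-1] = (3 - 7) / (-1 - (-3)) = -2
g[-1,1] = (7 - 3) / (1 - (-1)) = 2
g[-3,-1,1] = (2 - (-2)) / (1 - (-3)) = 1
g(w) = 7 + (-2)·(w + 3) + 1·(w + 3)(w + 1)
Expanding: g(w) = w^2 + 2w + 4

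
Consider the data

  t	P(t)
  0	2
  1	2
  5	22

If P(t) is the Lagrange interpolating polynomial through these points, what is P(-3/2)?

23/4

Evaluate each Lagrange basis at t = -3/2:
L_0(-3/2) = (-5/2)·(-13/2)/[(-1)·(-5)] = 13/4
L_1(-3/2) = (-3/2)·(-13/2)/[(1)·(-4)] = -39/16
L_2(-3/2) = (-3/2)·(-5/2)/[(5)·(4)] = 3/16
Sum: 2·(13/4) + 2·(-39/16) + 22·(3/16) = 23/4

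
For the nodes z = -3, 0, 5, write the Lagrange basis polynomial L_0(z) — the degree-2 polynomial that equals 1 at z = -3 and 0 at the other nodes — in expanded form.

L_0(z) = (1/24)z^2 - (5/24)z

L_0(z) = z(z - 5) / [(-3)·(-8)]
       = (z^2 - 5z) / (24)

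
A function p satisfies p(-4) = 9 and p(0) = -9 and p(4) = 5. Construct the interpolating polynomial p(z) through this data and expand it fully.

Build the Lagrange basis polynomials:
L_0(z) = z(z - 4) / [32] = (1/32)z^2 - (1/8)z
L_1(z) = (z + 4)(z - 4) / [-16] = -(1/16)z^2 + 1
L_2(z) = (z + 4)z / [32] = (1/32)z^2 + (1/8)z
p(z) = 9·L_0 + (-9)·L_1 + 5·L_2
  9·L_0(z) = (9/32)z^2 - (9/8)z
  (-9)·L_1(z) = (9/16)z^2 - 9
  5·L_2(z) = (5/32)z^2 + (5/8)z
Adding term by term: z^2 - (1/2)z - 9

p(z) = z^2 - (1/2)z - 9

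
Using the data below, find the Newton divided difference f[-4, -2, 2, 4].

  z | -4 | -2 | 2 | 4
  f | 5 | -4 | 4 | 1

f[-4,-2] = (-4 - 5) / (-2 - (-4)) = -9/2
f[-2,2] = (4 - (-4)) / (2 - (-2)) = 2
f[2,4] = (1 - 4) / (4 - 2) = -3/2
f[-4,-2,2] = (2 - (-9/2)) / (2 - (-4)) = 13/12
f[-2,2,4] = (-3/2 - 2) / (4 - (-2)) = -7/12
f[-4,-2,2,4] = (-7/12 - 13/12) / (4 - (-4)) = -5/24

-5/24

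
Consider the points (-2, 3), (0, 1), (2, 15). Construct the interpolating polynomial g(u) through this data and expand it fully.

Build the Lagrange basis polynomials:
L_0(u) = u(u - 2) / [8] = (1/8)u^2 - (1/4)u
L_1(u) = (u + 2)(u - 2) / [-4] = -(1/4)u^2 + 1
L_2(u) = (u + 2)u / [8] = (1/8)u^2 + (1/4)u
g(u) = 3·L_0 + 1·L_1 + 15·L_2
  3·L_0(u) = (3/8)u^2 - (3/4)u
  1·L_1(u) = -(1/4)u^2 + 1
  15·L_2(u) = (15/8)u^2 + (15/4)u
Adding term by term: 2u^2 + 3u + 1

g(u) = 2u^2 + 3u + 1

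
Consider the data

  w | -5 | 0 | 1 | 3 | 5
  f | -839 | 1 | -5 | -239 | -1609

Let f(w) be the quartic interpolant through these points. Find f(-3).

Evaluate each Lagrange basis at w = -3:
L_0(-3) = (-3)·(-4)·(-6)·(-8)/[(-5)·(-6)·(-8)·(-10)] = 6/25
L_1(-3) = (2)·(-4)·(-6)·(-8)/[(5)·(-1)·(-3)·(-5)] = 128/25
L_2(-3) = (2)·(-3)·(-6)·(-8)/[(6)·(1)·(-2)·(-4)] = -6
L_3(-3) = (2)·(-3)·(-4)·(-8)/[(8)·(3)·(2)·(-2)] = 2
L_4(-3) = (2)·(-3)·(-4)·(-6)/[(10)·(5)·(4)·(2)] = -9/25
Sum: (-839)·(6/25) + 1·(128/25) + (-5)·(-6) + (-239)·(2) + (-1609)·(-9/25) = -65

-65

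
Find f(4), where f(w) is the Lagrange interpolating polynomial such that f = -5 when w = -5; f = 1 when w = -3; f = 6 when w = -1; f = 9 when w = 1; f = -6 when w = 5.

Evaluate each Lagrange basis at w = 4:
L_0(4) = (7)·(5)·(3)·(-1)/[(-2)·(-4)·(-6)·(-10)] = -7/32
L_1(4) = (9)·(5)·(3)·(-1)/[(2)·(-2)·(-4)·(-8)] = 135/128
L_2(4) = (9)·(7)·(3)·(-1)/[(4)·(2)·(-2)·(-6)] = -63/32
L_3(4) = (9)·(7)·(5)·(-1)/[(6)·(4)·(2)·(-4)] = 105/64
L_4(4) = (9)·(7)·(5)·(3)/[(10)·(8)·(6)·(4)] = 63/128
Sum: (-5)·(-7/32) + 1·(135/128) + 6·(-63/32) + 9·(105/64) + (-6)·(63/128) = 275/128

275/128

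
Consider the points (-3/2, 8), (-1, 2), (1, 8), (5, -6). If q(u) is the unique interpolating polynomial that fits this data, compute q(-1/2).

-19/104

Evaluate each Lagrange basis at u = -1/2:
L_0(-1/2) = (1/2)·(-3/2)·(-11/2)/[(-1/2)·(-5/2)·(-13/2)] = -33/65
L_1(-1/2) = (1)·(-3/2)·(-11/2)/[(1/2)·(-2)·(-6)] = 11/8
L_2(-1/2) = (1)·(1/2)·(-11/2)/[(5/2)·(2)·(-4)] = 11/80
L_3(-1/2) = (1)·(1/2)·(-3/2)/[(13/2)·(6)·(4)] = -1/208
Sum: 8·(-33/65) + 2·(11/8) + 8·(11/80) + (-6)·(-1/208) = -19/104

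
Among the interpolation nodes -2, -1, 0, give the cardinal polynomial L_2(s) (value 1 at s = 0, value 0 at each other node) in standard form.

L_2(s) = (s + 2)(s + 1) / [(2)·(1)]
       = (s^2 + 3s + 2) / (2)

L_2(s) = (1/2)s^2 + (3/2)s + 1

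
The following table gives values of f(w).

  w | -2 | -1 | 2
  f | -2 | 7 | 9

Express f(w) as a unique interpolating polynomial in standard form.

f(w) = -(25/12)w^2 + (11/4)w + 71/6

Newton's divided differences:
f[-2,-1] = (7 - (-2)) / (-1 - (-2)) = 9
f[-1,2] = (9 - 7) / (2 - (-1)) = 2/3
f[-2,-1,2] = (2/3 - 9) / (2 - (-2)) = -25/12
f(w) = -2 + 9·(w + 2) + (-25/12)·(w + 2)(w + 1)
Expanding: f(w) = -(25/12)w^2 + (11/4)w + 71/6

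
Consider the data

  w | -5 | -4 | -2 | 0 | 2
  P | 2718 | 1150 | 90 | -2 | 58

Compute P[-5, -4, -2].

346

P[-5,-4] = (1150 - 2718) / (-4 - (-5)) = -1568
P[-4,-2] = (90 - 1150) / (-2 - (-4)) = -530
P[-5,-4,-2] = (-530 - (-1568)) / (-2 - (-5)) = 346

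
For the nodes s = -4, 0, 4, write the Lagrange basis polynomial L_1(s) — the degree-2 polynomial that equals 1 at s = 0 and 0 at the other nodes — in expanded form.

L_1(s) = (s + 4)(s - 4) / [(4)·(-4)]
       = (s^2 - 16) / (-16)

L_1(s) = -(1/16)s^2 + 1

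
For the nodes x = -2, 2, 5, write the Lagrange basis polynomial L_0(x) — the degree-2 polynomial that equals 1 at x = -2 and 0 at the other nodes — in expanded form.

L_0(x) = (1/28)x^2 - (1/4)x + 5/14

L_0(x) = (x - 2)(x - 5) / [(-4)·(-7)]
       = (x^2 - 7x + 10) / (28)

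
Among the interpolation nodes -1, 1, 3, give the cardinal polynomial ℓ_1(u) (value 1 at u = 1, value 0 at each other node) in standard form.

ℓ_1(u) = (u + 1)(u - 3) / [(2)·(-2)]
       = (u^2 - 2u - 3) / (-4)

ℓ_1(u) = -(1/4)u^2 + (1/2)u + 3/4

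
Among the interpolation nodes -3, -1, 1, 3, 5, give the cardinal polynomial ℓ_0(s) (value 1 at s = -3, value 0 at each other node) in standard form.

ℓ_0(s) = (1/384)s^4 - (1/48)s^3 + (7/192)s^2 + (1/48)s - 5/128

ℓ_0(s) = (s + 1)(s - 1)(s - 3)(s - 5) / [(-2)·(-4)·(-6)·(-8)]
       = (s^4 - 8s^3 + 14s^2 + 8s - 15) / (384)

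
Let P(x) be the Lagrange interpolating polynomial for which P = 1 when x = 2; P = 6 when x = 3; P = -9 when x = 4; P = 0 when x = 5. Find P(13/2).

619/4

Evaluate each Lagrange basis at x = 13/2:
L_0(13/2) = (7/2)·(5/2)·(3/2)/[(-1)·(-2)·(-3)] = -35/16
L_1(13/2) = (9/2)·(5/2)·(3/2)/[(1)·(-1)·(-2)] = 135/16
L_2(13/2) = (9/2)·(7/2)·(3/2)/[(2)·(1)·(-1)] = -189/16
L_3(13/2) = (9/2)·(7/2)·(5/2)/[(3)·(2)·(1)] = 105/16
Sum: 1·(-35/16) + 6·(135/16) + (-9)·(-189/16) + 0 = 619/4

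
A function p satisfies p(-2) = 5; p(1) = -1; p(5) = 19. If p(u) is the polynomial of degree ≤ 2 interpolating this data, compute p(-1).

Evaluate each Lagrange basis at u = -1:
L_0(-1) = (-2)·(-6)/[(-3)·(-7)] = 4/7
L_1(-1) = (1)·(-6)/[(3)·(-4)] = 1/2
L_2(-1) = (1)·(-2)/[(7)·(4)] = -1/14
Sum: 5·(4/7) + (-1)·(1/2) + 19·(-1/14) = 1

1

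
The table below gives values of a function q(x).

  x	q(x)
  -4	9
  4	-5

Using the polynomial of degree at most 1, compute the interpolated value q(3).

L_0(3) = (-1)/[(-8)] = 1/8
L_1(3) = (7)/[(8)] = 7/8
Sum: 9·(1/8) + (-5)·(7/8) = -13/4

-13/4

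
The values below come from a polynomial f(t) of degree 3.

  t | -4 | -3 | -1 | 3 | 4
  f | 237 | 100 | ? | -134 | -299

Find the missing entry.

The 4 known values determine f uniquely (degree ≤ 3).
Evaluate each Lagrange basis at t = -1:
L_0(-1) = (2)·(-4)·(-5)/[(-1)·(-7)·(-8)] = -5/7
L_1(-1) = (3)·(-4)·(-5)/[(1)·(-6)·(-7)] = 10/7
L_2(-1) = (3)·(2)·(-5)/[(7)·(6)·(-1)] = 5/7
L_3(-1) = (3)·(2)·(-4)/[(8)·(7)·(1)] = -3/7
Sum: 237·(-5/7) + 100·(10/7) + (-134)·(5/7) + (-299)·(-3/7) = 6

6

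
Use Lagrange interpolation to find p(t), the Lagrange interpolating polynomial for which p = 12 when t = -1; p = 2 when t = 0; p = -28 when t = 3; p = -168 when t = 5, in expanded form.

p(t) = -2t^3 + 4t^2 - 4t + 2

Build the Lagrange basis polynomials:
L_0(t) = t(t - 3)(t - 5) / [-24] = -(1/24)t^3 + (1/3)t^2 - (5/8)t
L_1(t) = (t + 1)(t - 3)(t - 5) / [15] = (1/15)t^3 - (7/15)t^2 + (7/15)t + 1
L_2(t) = (t + 1)t(t - 5) / [-24] = -(1/24)t^3 + (1/6)t^2 + (5/24)t
L_3(t) = (t + 1)t(t - 3) / [60] = (1/60)t^3 - (1/30)t^2 - (1/20)t
p(t) = 12·L_0 + 2·L_1 + (-28)·L_2 + (-168)·L_3
  12·L_0(t) = -(1/2)t^3 + 4t^2 - (15/2)t
  2·L_1(t) = (2/15)t^3 - (14/15)t^2 + (14/15)t + 2
  (-28)·L_2(t) = (7/6)t^3 - (14/3)t^2 - (35/6)t
  (-168)·L_3(t) = -(14/5)t^3 + (28/5)t^2 + (42/5)t
Adding term by term: -2t^3 + 4t^2 - 4t + 2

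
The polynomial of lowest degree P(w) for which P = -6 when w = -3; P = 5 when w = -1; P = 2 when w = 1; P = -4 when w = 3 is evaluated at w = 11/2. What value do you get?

L_0(11/2) = (13/2)·(9/2)·(5/2)/[(-2)·(-4)·(-6)] = -195/128
L_1(11/2) = (17/2)·(9/2)·(5/2)/[(2)·(-2)·(-4)] = 765/128
L_2(11/2) = (17/2)·(13/2)·(5/2)/[(4)·(2)·(-2)] = -1105/128
L_3(11/2) = (17/2)·(13/2)·(9/2)/[(6)·(4)·(2)] = 663/128
Sum: (-6)·(-195/128) + 5·(765/128) + 2·(-1105/128) + (-4)·(663/128) = 133/128

133/128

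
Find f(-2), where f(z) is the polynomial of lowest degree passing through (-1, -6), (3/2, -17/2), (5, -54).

L_0(-2) = (-7/2)·(-7)/[(-5/2)·(-6)] = 49/30
L_1(-2) = (-1)·(-7)/[(5/2)·(-7/2)] = -4/5
L_2(-2) = (-1)·(-7/2)/[(6)·(7/2)] = 1/6
Sum: (-6)·(49/30) + (-17/2)·(-4/5) + (-54)·(1/6) = -12

-12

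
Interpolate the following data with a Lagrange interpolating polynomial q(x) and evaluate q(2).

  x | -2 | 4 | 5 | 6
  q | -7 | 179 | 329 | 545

29

L_0(2) = (-2)·(-3)·(-4)/[(-6)·(-7)·(-8)] = 1/14
L_1(2) = (4)·(-3)·(-4)/[(6)·(-1)·(-2)] = 4
L_2(2) = (4)·(-2)·(-4)/[(7)·(1)·(-1)] = -32/7
L_3(2) = (4)·(-2)·(-3)/[(8)·(2)·(1)] = 3/2
Sum: (-7)·(1/14) + 179·(4) + 329·(-32/7) + 545·(3/2) = 29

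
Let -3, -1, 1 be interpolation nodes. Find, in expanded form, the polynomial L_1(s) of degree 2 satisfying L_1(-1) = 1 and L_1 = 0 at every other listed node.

L_1(s) = -(1/4)s^2 - (1/2)s + 3/4

L_1(s) = (s + 3)(s - 1) / [(2)·(-2)]
       = (s^2 + 2s - 3) / (-4)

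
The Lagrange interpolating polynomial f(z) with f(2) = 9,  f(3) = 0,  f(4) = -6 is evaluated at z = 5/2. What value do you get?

Evaluate each Lagrange basis at z = 5/2:
L_0(5/2) = (-1/2)·(-3/2)/[(-1)·(-2)] = 3/8
L_1(5/2) = (1/2)·(-3/2)/[(1)·(-1)] = 3/4
L_2(5/2) = (1/2)·(-1/2)/[(2)·(1)] = -1/8
Sum: 9·(3/8) + 0 + (-6)·(-1/8) = 33/8

33/8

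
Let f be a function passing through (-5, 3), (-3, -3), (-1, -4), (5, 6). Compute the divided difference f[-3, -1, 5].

f[-3,-1] = (-4 - (-3)) / (-1 - (-3)) = -1/2
f[-1,5] = (6 - (-4)) / (5 - (-1)) = 5/3
f[-3,-1,5] = (5/3 - (-1/2)) / (5 - (-3)) = 13/48

13/48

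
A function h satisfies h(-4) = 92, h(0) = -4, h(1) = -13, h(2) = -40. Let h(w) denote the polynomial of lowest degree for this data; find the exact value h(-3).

Using Newton's divided-difference form:
h[-4,0] = (-4 - 92) / (0 - (-4)) = -24
h[0,1] = (-13 - (-4)) / (1 - 0) = -9
h[1,2] = (-40 - (-13)) / (2 - 1) = -27
h[-4,0,1] = (-9 - (-24)) / (1 - (-4)) = 3
h[0,1,2] = (-27 - (-9)) / (2 - 0) = -9
h[-4,0,1,2] = (-9 - 3) / (2 - (-4)) = -2
h(-3) = 92 + (-24)·(1) + 3·(1)·(-3) + (-2)·(1)·(-3)·(-4) = 35

35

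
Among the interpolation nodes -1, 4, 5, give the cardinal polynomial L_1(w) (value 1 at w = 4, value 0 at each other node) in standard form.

L_1(w) = -(1/5)w^2 + (4/5)w + 1

L_1(w) = (w + 1)(w - 5) / [(5)·(-1)]
       = (w^2 - 4w - 5) / (-5)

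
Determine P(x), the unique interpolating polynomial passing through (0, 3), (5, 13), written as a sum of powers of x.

Build the Lagrange basis polynomials:
L_0(x) = (x - 5) / [-5] = -(1/5)x + 1
L_1(x) = x / [5] = (1/5)x
P(x) = 3·L_0 + 13·L_1
  3·L_0(x) = -(3/5)x + 3
  13·L_1(x) = (13/5)x
Adding term by term: 2x + 3

P(x) = 2x + 3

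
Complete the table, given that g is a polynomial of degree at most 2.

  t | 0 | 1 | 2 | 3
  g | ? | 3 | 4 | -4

-7

The 3 known values determine g uniquely (degree ≤ 2).
L_0(0) = (-2)·(-3)/[(-1)·(-2)] = 3
L_1(0) = (-1)·(-3)/[(1)·(-1)] = -3
L_2(0) = (-1)·(-2)/[(2)·(1)] = 1
Sum: 3·(3) + 4·(-3) + (-4)·(1) = -7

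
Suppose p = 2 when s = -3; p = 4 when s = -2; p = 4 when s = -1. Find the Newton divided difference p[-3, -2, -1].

p[-3,-2] = (4 - 2) / (-2 - (-3)) = 2
p[-2,-1] = (4 - 4) / (-1 - (-2)) = 0
p[-3,-2,-1] = (0 - 2) / (-1 - (-3)) = -1

-1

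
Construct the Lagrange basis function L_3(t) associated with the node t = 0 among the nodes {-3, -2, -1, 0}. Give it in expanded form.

L_3(t) = (1/6)t^3 + t^2 + (11/6)t + 1

L_3(t) = (t + 3)(t + 2)(t + 1) / [(3)·(2)·(1)]
       = (t^3 + 6t^2 + 11t + 6) / (6)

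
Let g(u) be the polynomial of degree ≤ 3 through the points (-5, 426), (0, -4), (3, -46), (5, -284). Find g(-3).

Evaluate each Lagrange basis at u = -3:
L_0(-3) = (-3)·(-6)·(-8)/[(-5)·(-8)·(-10)] = 9/25
L_1(-3) = (2)·(-6)·(-8)/[(5)·(-3)·(-5)] = 32/25
L_2(-3) = (2)·(-3)·(-8)/[(8)·(3)·(-2)] = -1
L_3(-3) = (2)·(-3)·(-6)/[(10)·(5)·(2)] = 9/25
Sum: 426·(9/25) + (-4)·(32/25) + (-46)·(-1) + (-284)·(9/25) = 92

92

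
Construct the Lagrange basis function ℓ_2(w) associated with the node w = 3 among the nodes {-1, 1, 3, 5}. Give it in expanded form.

ℓ_2(w) = (w + 1)(w - 1)(w - 5) / [(4)·(2)·(-2)]
       = (w^3 - 5w^2 - w + 5) / (-16)

ℓ_2(w) = -(1/16)w^3 + (5/16)w^2 + (1/16)w - 5/16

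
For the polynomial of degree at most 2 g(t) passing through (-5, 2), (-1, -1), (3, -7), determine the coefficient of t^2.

-3/32

Build the Lagrange basis polynomials:
L_0(t) = (t + 1)(t - 3) / [32] = (1/32)t^2 - (1/16)t - 3/32
L_1(t) = (t + 5)(t - 3) / [-16] = -(1/16)t^2 - (1/8)t + 15/16
L_2(t) = (t + 5)(t + 1) / [32] = (1/32)t^2 + (3/16)t + 5/32
g(t) = 2·L_0 + (-1)·L_1 + (-7)·L_2
Only the coefficient of t^2 is needed; take it from each L_i and combine:
2·(1/32) + (-1)·(-1/16) + (-7)·(1/32) = -3/32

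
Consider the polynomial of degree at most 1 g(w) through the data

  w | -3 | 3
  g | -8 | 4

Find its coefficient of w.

The leading coefficient equals the top divided difference g[-3,3].
g[-3,3] = (4 - (-8)) / (3 - (-3)) = 2

2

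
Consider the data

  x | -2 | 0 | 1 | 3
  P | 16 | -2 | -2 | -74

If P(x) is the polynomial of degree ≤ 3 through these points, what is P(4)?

-182

Using Newton's divided-difference form:
P[-2,0] = (-2 - 16) / (0 - (-2)) = -9
P[0,1] = (-2 - (-2)) / (1 - 0) = 0
P[1,3] = (-74 - (-2)) / (3 - 1) = -36
P[-2,0,1] = (0 - (-9)) / (1 - (-2)) = 3
P[0,1,3] = (-36 - 0) / (3 - 0) = -12
P[-2,0,1,3] = (-12 - 3) / (3 - (-2)) = -3
P(4) = 16 + (-9)·(6) + 3·(6)·(4) + (-3)·(6)·(4)·(3) = -182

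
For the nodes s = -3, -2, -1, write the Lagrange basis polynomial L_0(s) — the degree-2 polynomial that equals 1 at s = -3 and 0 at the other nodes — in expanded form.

L_0(s) = (s + 2)(s + 1) / [(-1)·(-2)]
       = (s^2 + 3s + 2) / (2)

L_0(s) = (1/2)s^2 + (3/2)s + 1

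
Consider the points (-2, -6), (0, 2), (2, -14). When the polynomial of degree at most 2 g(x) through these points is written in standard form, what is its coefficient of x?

Build the Lagrange basis polynomials:
L_0(x) = x(x - 2) / [8] = (1/8)x^2 - (1/4)x
L_1(x) = (x + 2)(x - 2) / [-4] = -(1/4)x^2 + 1
L_2(x) = (x + 2)x / [8] = (1/8)x^2 + (1/4)x
g(x) = (-6)·L_0 + 2·L_1 + (-14)·L_2
Only the coefficient of x is needed; take it from each L_i and combine:
(-6)·(-1/4) + 2·(0) + (-14)·(1/4) = -2

-2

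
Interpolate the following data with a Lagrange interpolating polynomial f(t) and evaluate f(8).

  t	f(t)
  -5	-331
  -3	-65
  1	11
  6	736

1684

L_0(8) = (11)·(7)·(2)/[(-2)·(-6)·(-11)] = -7/6
L_1(8) = (13)·(7)·(2)/[(2)·(-4)·(-9)] = 91/36
L_2(8) = (13)·(11)·(2)/[(6)·(4)·(-5)] = -143/60
L_3(8) = (13)·(11)·(7)/[(11)·(9)·(5)] = 91/45
Sum: (-331)·(-7/6) + (-65)·(91/36) + 11·(-143/60) + 736·(91/45) = 1684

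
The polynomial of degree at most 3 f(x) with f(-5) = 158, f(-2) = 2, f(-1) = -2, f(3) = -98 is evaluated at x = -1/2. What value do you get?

-7/4

Evaluate each Lagrange basis at x = -1/2:
L_0(-1/2) = (3/2)·(1/2)·(-7/2)/[(-3)·(-4)·(-8)] = 7/256
L_1(-1/2) = (9/2)·(1/2)·(-7/2)/[(3)·(-1)·(-5)] = -21/40
L_2(-1/2) = (9/2)·(3/2)·(-7/2)/[(4)·(1)·(-4)] = 189/128
L_3(-1/2) = (9/2)·(3/2)·(1/2)/[(8)·(5)·(4)] = 27/1280
Sum: 158·(7/256) + 2·(-21/40) + (-2)·(189/128) + (-98)·(27/1280) = -7/4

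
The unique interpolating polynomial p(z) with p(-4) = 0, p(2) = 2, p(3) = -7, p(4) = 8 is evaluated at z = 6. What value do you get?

150

Evaluate each Lagrange basis at z = 6:
L_0(6) = (4)·(3)·(2)/[(-6)·(-7)·(-8)] = -1/14
L_1(6) = (10)·(3)·(2)/[(6)·(-1)·(-2)] = 5
L_2(6) = (10)·(4)·(2)/[(7)·(1)·(-1)] = -80/7
L_3(6) = (10)·(4)·(3)/[(8)·(2)·(1)] = 15/2
Sum: 0 + 2·(5) + (-7)·(-80/7) + 8·(15/2) = 150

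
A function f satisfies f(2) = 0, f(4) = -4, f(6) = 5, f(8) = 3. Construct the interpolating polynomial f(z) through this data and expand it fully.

f(z) = -(1/2)z^3 + (61/8)z^2 - (135/4)z + 41

Newton's divided differences:
f[2,4] = (-4 - 0) / (4 - 2) = -2
f[4,6] = (5 - (-4)) / (6 - 4) = 9/2
f[6,8] = (3 - 5) / (8 - 6) = -1
f[2,4,6] = (9/2 - (-2)) / (6 - 2) = 13/8
f[4,6,8] = (-1 - 9/2) / (8 - 4) = -11/8
f[2,4,6,8] = (-11/8 - 13/8) / (8 - 2) = -1/2
f(z) = (-2)·(z - 2) + (13/8)·(z - 2)(z - 4) + (-1/2)·(z - 2)(z - 4)(z - 6)
Expanding: f(z) = -(1/2)z^3 + (61/8)z^2 - (135/4)z + 41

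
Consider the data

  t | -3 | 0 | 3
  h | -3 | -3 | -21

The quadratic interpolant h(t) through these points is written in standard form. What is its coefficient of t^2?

-1

The leading coefficient equals the top divided difference h[-3,0,3].
h[-3,0] = (-3 - (-3)) / (0 - (-3)) = 0
h[0,3] = (-21 - (-3)) / (3 - 0) = -6
h[-3,0,3] = (-6 - 0) / (3 - (-3)) = -1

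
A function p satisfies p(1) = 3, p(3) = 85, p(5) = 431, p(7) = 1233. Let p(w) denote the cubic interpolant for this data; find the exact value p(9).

Using Newton's divided-difference form:
p[1,3] = (85 - 3) / (3 - 1) = 41
p[3,5] = (431 - 85) / (5 - 3) = 173
p[5,7] = (1233 - 431) / (7 - 5) = 401
p[1,3,5] = (173 - 41) / (5 - 1) = 33
p[3,5,7] = (401 - 173) / (7 - 3) = 57
p[1,3,5,7] = (57 - 33) / (7 - 1) = 4
p(9) = 3 + 41·(8) + 33·(8)·(6) + 4·(8)·(6)·(4) = 2683

2683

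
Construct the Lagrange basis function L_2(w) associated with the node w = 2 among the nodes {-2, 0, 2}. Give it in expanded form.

L_2(w) = (1/8)w^2 + (1/4)w

L_2(w) = (w + 2)w / [(4)·(2)]
       = (w^2 + 2w) / (8)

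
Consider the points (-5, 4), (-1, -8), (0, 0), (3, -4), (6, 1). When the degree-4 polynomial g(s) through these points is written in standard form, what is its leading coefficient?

34/385

The leading coefficient equals the top divided difference g[-5,-1,0,3,6].
g[-5,-1] = (-8 - 4) / (-1 - (-5)) = -3
g[-1,0] = (0 - (-8)) / (0 - (-1)) = 8
g[0,3] = (-4 - 0) / (3 - 0) = -4/3
g[3,6] = (1 - (-4)) / (6 - 3) = 5/3
g[-5,-1,0] = (8 - (-3)) / (0 - (-5)) = 11/5
g[-1,0,3] = (-4/3 - 8) / (3 - (-1)) = -7/3
g[0,3,6] = (5/3 - (-4/3)) / (6 - 0) = 1/2
g[-5,-1,0,3] = (-7/3 - 11/5) / (3 - (-5)) = -17/30
g[-1,0,3,6] = (1/2 - (-7/3)) / (6 - (-1)) = 17/42
g[-5,-1,0,3,6] = (17/42 - (-17/30)) / (6 - (-5)) = 34/385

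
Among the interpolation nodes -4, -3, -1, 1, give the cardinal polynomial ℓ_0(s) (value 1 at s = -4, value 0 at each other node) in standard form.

ℓ_0(s) = -(1/15)s^3 - (1/5)s^2 + (1/15)s + 1/5

ℓ_0(s) = (s + 3)(s + 1)(s - 1) / [(-1)·(-3)·(-5)]
       = (s^3 + 3s^2 - s - 3) / (-15)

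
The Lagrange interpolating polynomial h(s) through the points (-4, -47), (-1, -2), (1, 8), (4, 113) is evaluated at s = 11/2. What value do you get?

1999/8

L_0(11/2) = (13/2)·(9/2)·(3/2)/[(-3)·(-5)·(-8)] = -117/320
L_1(11/2) = (19/2)·(9/2)·(3/2)/[(3)·(-2)·(-5)] = 171/80
L_2(11/2) = (19/2)·(13/2)·(3/2)/[(5)·(2)·(-3)] = -247/80
L_3(11/2) = (19/2)·(13/2)·(9/2)/[(8)·(5)·(3)] = 741/320
Sum: (-47)·(-117/320) + (-2)·(171/80) + 8·(-247/80) + 113·(741/320) = 1999/8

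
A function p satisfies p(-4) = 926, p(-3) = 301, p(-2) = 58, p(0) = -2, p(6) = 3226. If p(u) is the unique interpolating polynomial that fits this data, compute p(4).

574

Using Newton's divided-difference form:
p[-4,-3] = (301 - 926) / (-3 - (-4)) = -625
p[-3,-2] = (58 - 301) / (-2 - (-3)) = -243
p[-2,0] = (-2 - 58) / (0 - (-2)) = -30
p[0,6] = (3226 - (-2)) / (6 - 0) = 538
p[-4,-3,-2] = (-243 - (-625)) / (-2 - (-4)) = 191
p[-3,-2,0] = (-30 - (-243)) / (0 - (-3)) = 71
p[-2,0,6] = (538 - (-30)) / (6 - (-2)) = 71
p[-4,-3,-2,0] = (71 - 191) / (0 - (-4)) = -30
p[-3,-2,0,6] = (71 - 71) / (6 - (-3)) = 0
p[-4,-3,-2,0,6] = (0 - (-30)) / (6 - (-4)) = 3
p(4) = 926 + (-625)·(8) + 191·(8)·(7) + (-30)·(8)·(7)·(6) + 3·(8)·(7)·(6)·(4) = 574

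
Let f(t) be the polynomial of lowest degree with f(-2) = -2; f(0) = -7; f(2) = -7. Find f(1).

Evaluate each Lagrange basis at t = 1:
L_0(1) = (1)·(-1)/[(-2)·(-4)] = -1/8
L_1(1) = (3)·(-1)/[(2)·(-2)] = 3/4
L_2(1) = (3)·(1)/[(4)·(2)] = 3/8
Sum: (-2)·(-1/8) + (-7)·(3/4) + (-7)·(3/8) = -61/8

-61/8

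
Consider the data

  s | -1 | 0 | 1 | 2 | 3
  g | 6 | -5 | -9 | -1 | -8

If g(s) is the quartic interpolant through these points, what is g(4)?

-89

Using Newton's divided-difference form:
g[-1,0] = (-5 - 6) / (0 - (-1)) = -11
g[0,1] = (-9 - (-5)) / (1 - 0) = -4
g[1,2] = (-1 - (-9)) / (2 - 1) = 8
g[2,3] = (-8 - (-1)) / (3 - 2) = -7
g[-1,0,1] = (-4 - (-11)) / (1 - (-1)) = 7/2
g[0,1,2] = (8 - (-4)) / (2 - 0) = 6
g[1,2,3] = (-7 - 8) / (3 - 1) = -15/2
g[-1,0,1,2] = (6 - 7/2) / (2 - (-1)) = 5/6
g[0,1,2,3] = (-15/2 - 6) / (3 - 0) = -9/2
g[-1,0,1,2,3] = (-9/2 - 5/6) / (3 - (-1)) = -4/3
g(4) = 6 + (-11)·(5) + (7/2)·(5)·(4) + (5/6)·(5)·(4)·(3) + (-4/3)·(5)·(4)·(3)·(2) = -89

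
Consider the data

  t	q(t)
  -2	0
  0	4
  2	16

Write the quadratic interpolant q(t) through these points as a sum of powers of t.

q(t) = t^2 + 4t + 4

Build the Lagrange basis polynomials:
L_0(t) = t(t - 2) / [8] = (1/8)t^2 - (1/4)t
L_1(t) = (t + 2)(t - 2) / [-4] = -(1/4)t^2 + 1
L_2(t) = (t + 2)t / [8] = (1/8)t^2 + (1/4)t
q(t) = 0·L_0 + 4·L_1 + 16·L_2
  0·L_0(t) = 0
  4·L_1(t) = -t^2 + 4
  16·L_2(t) = 2t^2 + 4t
Adding term by term: t^2 + 4t + 4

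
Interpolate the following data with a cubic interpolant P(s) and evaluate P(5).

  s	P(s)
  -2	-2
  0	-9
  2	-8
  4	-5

L_0(5) = (5)·(3)·(1)/[(-2)·(-4)·(-6)] = -5/16
L_1(5) = (7)·(3)·(1)/[(2)·(-2)·(-4)] = 21/16
L_2(5) = (7)·(5)·(1)/[(4)·(2)·(-2)] = -35/16
L_3(5) = (7)·(5)·(3)/[(6)·(4)·(2)] = 35/16
Sum: (-2)·(-5/16) + (-9)·(21/16) + (-8)·(-35/16) + (-5)·(35/16) = -37/8

-37/8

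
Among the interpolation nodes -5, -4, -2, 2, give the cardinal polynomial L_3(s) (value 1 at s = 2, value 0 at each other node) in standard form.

L_3(s) = (s + 5)(s + 4)(s + 2) / [(7)·(6)·(4)]
       = (s^3 + 11s^2 + 38s + 40) / (168)

L_3(s) = (1/168)s^3 + (11/168)s^2 + (19/84)s + 5/21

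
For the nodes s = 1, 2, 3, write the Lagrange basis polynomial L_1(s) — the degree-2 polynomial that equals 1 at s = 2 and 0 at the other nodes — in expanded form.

L_1(s) = -s^2 + 4s - 3

L_1(s) = (s - 1)(s - 3) / [(1)·(-1)]
       = (s^2 - 4s + 3) / (-1)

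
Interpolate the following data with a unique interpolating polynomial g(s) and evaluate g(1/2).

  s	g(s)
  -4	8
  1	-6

Evaluate each Lagrange basis at s = 1/2:
L_0(1/2) = (-1/2)/[(-5)] = 1/10
L_1(1/2) = (9/2)/[(5)] = 9/10
Sum: 8·(1/10) + (-6)·(9/10) = -23/5

-23/5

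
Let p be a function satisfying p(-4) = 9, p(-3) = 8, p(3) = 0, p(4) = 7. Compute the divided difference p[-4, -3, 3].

p[-4,-3] = (8 - 9) / (-3 - (-4)) = -1
p[-3,3] = (0 - 8) / (3 - (-3)) = -4/3
p[-4,-3,3] = (-4/3 - (-1)) / (3 - (-4)) = -1/21

-1/21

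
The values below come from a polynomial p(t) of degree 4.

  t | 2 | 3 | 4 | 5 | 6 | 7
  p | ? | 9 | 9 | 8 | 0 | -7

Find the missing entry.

28

The 5 known values determine p uniquely (degree ≤ 4).
L_0(2) = (-2)·(-3)·(-4)·(-5)/[(-1)·(-2)·(-3)·(-4)] = 5
L_1(2) = (-1)·(-3)·(-4)·(-5)/[(1)·(-1)·(-2)·(-3)] = -10
L_2(2) = (-1)·(-2)·(-4)·(-5)/[(2)·(1)·(-1)·(-2)] = 10
L_3(2) = (-1)·(-2)·(-3)·(-5)/[(3)·(2)·(1)·(-1)] = -5
L_4(2) = (-1)·(-2)·(-3)·(-4)/[(4)·(3)·(2)·(1)] = 1
Sum: 9·(5) + 9·(-10) + 8·(10) + 0 + (-7)·(1) = 28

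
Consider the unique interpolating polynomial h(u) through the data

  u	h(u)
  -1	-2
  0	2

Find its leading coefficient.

4

Build the Lagrange basis polynomials:
L_0(u) = u / [-1] = -u
L_1(u) = (u + 1) / [1] = u + 1
h(u) = (-2)·L_0 + 2·L_1
Only the coefficient of u is needed; take it from each L_i and combine:
(-2)·(-1) + 2·(1) = 4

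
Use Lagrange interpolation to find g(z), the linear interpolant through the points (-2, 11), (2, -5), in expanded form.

L_0(z) = (z - 2) / [-4] = -(1/4)z + 1/2
L_1(z) = (z + 2) / [4] = (1/4)z + 1/2
g(z) = 11·L_0 + (-5)·L_1
  11·L_0(z) = -(11/4)z + 11/2
  (-5)·L_1(z) = -(5/4)z - 5/2
Adding term by term: -4z + 3

g(z) = -4z + 3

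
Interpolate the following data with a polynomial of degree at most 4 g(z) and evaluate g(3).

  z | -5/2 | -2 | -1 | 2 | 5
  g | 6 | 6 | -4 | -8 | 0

3776/567

L_0(3) = (5)·(4)·(1)·(-2)/[(-1/2)·(-3/2)·(-9/2)·(-15/2)] = -128/81
L_1(3) = (11/2)·(4)·(1)·(-2)/[(1/2)·(-1)·(-4)·(-7)] = 22/7
L_2(3) = (11/2)·(5)·(1)·(-2)/[(3/2)·(1)·(-3)·(-6)] = -55/27
L_3(3) = (11/2)·(5)·(4)·(-2)/[(9/2)·(4)·(3)·(-3)] = 110/81
L_4(3) = (11/2)·(5)·(4)·(1)/[(15/2)·(7)·(6)·(3)] = 22/189
Sum: 6·(-128/81) + 6·(22/7) + (-4)·(-55/27) + (-8)·(110/81) + 0 = 3776/567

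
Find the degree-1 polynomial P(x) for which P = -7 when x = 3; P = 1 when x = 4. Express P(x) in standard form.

L_0(x) = (x - 4) / [-1] = -x + 4
L_1(x) = (x - 3) / [1] = x - 3
P(x) = (-7)·L_0 + 1·L_1
  (-7)·L_0(x) = 7x - 28
  1·L_1(x) = x - 3
Adding term by term: 8x - 31

P(x) = 8x - 31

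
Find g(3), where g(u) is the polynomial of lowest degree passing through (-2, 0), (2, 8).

Evaluate each Lagrange basis at u = 3:
L_0(3) = (1)/[(-4)] = -1/4
L_1(3) = (5)/[(4)] = 5/4
Sum: 0 + 8·(5/4) = 10

10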